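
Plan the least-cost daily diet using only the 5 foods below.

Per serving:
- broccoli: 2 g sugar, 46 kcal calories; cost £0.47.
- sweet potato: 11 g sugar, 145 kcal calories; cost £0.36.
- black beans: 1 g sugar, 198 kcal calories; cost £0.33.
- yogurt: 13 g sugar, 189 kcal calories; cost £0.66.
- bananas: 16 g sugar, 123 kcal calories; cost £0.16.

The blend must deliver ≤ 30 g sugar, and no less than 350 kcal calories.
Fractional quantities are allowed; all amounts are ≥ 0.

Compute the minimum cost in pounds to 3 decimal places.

Let x1 = servings of broccoli, x2 = servings of sweet potato, x3 = servings of black beans, x4 = servings of yogurt, x5 = servings of bananas.
Minimize 0.47x1 + 0.36x2 + 0.33x3 + 0.66x4 + 0.16x5 subject to:
  2x1 + 11x2 + 1x3 + 13x4 + 16x5 ≤ 30   (sugar)
  46x1 + 145x2 + 198x3 + 189x4 + 123x5 ≥ 350   (calories)
  x1, x2, x3, x4, x5 ≥ 0.
The cheapest feasible vertex uses only black beans, bananas; broccoli, sweet potato, yogurt are not used. The sugar and calories requirements are met with equality.
Optimal quantities: black beans = 0.6273 servings, bananas = 1.836 servings.
Objective = 0.33·0.6273 + 0.16·1.836 = 0.50077.

£0.501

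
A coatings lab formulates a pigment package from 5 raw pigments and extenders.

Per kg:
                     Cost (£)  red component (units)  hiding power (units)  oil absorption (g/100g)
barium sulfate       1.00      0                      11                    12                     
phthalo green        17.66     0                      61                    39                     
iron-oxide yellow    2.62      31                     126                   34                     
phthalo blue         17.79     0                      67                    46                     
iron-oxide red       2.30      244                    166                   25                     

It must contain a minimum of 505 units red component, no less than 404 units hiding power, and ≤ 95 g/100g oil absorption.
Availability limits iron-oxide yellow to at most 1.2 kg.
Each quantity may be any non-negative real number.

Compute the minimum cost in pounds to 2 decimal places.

£5.60

Let x1 = kg of barium sulfate, x2 = kg of phthalo green, x3 = kg of iron-oxide yellow, x4 = kg of phthalo blue, x5 = kg of iron-oxide red.
Minimize 1x1 + 17.66x2 + 2.62x3 + 17.79x4 + 2.3x5 with:
  31x3 + 244x5 ≥ 505   (red component)
  11x1 + 61x2 + 126x3 + 67x4 + 166x5 ≥ 404   (hiding power)
  12x1 + 39x2 + 34x3 + 46x4 + 25x5 ≤ 95   (oil absorption)
  x3 ≤ 1.2
  x1, x2, x3, x4, x5 ≥ 0.
The cheapest feasible vertex uses only iron-oxide red; barium sulfate, phthalo green, iron-oxide yellow, phthalo blue are not used. The hiding power requirement is met with equality.
Optimal quantities: iron-oxide red = 2.434 kg.
Cost = 2.3·2.434 = 5.5982.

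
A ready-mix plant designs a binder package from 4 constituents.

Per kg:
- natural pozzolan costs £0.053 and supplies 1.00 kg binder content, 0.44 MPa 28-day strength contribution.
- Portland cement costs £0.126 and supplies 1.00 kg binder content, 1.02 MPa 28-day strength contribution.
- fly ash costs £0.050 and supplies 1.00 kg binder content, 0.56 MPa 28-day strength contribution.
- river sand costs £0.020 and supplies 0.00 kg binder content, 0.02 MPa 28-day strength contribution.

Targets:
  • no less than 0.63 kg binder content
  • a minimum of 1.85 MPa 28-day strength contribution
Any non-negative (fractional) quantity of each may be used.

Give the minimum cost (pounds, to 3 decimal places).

£0.165

Let x1 = kg of natural pozzolan, x2 = kg of Portland cement, x3 = kg of fly ash, x4 = kg of river sand.
Minimise 0.053x1 + 0.126x2 + 0.05x3 + 0.02x4 subject to:
  1x1 + 1x2 + 1x3 ≥ 0.63   (binder content)
  0.44x1 + 1.02x2 + 0.56x3 + 0.02x4 ≥ 1.85   (28-day strength contribution)
  x1, x2, x3, x4 ≥ 0.
The minimum-cost mix takes nothing from natural pozzolan, Portland cement, river sand — only fly ash. Binding constraint: 28-day strength contribution.
That vertex is x3 = 3.304.
Objective = 0.05·3.304 = 0.16520.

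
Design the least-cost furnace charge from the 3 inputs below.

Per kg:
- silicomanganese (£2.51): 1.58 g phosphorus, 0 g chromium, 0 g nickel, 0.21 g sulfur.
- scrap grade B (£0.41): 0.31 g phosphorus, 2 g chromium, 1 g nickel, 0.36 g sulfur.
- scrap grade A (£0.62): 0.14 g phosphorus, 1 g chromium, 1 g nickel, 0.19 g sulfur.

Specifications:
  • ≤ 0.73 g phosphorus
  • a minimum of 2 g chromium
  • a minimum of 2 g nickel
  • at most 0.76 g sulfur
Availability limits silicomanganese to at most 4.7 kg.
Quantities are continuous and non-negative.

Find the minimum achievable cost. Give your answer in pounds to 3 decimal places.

£0.820

This is a linear program. Let x1 = kg of silicomanganese, x2 = kg of scrap grade B, x3 = kg of scrap grade A.
min 2.51x1 + 0.41x2 + 0.62x3 s.t.:
  1.58x1 + 0.31x2 + 0.14x3 ≤ 0.73   (phosphorus)
  2x2 + 1x3 ≥ 2   (chromium)
  1x2 + 1x3 ≥ 2   (nickel)
  0.21x1 + 0.36x2 + 0.19x3 ≤ 0.76   (sulfur)
  x1 ≤ 4.7
  x1, x2, x3 ≥ 0.
At the optimum only scrap grade B is positive (silicomanganese, scrap grade A = 0). The nickel requirement is met with equality.
So scrap grade B = 2 kg.
Cost = 0.41·2 = 0.82000.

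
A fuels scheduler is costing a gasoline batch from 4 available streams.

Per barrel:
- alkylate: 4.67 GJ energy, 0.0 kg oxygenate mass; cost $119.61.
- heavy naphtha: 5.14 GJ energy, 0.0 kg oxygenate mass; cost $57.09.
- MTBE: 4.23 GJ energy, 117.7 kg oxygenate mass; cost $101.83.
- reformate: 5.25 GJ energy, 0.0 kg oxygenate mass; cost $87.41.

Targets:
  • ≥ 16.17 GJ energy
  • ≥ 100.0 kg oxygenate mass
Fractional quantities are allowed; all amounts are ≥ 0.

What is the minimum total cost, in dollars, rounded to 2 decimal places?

Treat it as an LP. Let x1 = barrels of alkylate, x2 = barrels of heavy naphtha, x3 = barrels of MTBE, x4 = barrels of reformate.
min 119.61x1 + 57.09x2 + 101.83x3 + 87.41x4 with:
  4.67x1 + 5.14x2 + 4.23x3 + 5.25x4 ≥ 16.17   (energy)
  117.7x3 ≥ 100   (oxygenate mass)
  x1, x2, x3, x4 ≥ 0.
The cheapest feasible vertex uses only heavy naphtha, MTBE; alkylate, reformate are not used. The energy and oxygenate mass requirements are met with equality.
That vertex is x2 = 2.4467, x3 = 0.84962.
Total cost: 57.09·2.4467 + 101.83·0.84962 = 226.1989.

$226.20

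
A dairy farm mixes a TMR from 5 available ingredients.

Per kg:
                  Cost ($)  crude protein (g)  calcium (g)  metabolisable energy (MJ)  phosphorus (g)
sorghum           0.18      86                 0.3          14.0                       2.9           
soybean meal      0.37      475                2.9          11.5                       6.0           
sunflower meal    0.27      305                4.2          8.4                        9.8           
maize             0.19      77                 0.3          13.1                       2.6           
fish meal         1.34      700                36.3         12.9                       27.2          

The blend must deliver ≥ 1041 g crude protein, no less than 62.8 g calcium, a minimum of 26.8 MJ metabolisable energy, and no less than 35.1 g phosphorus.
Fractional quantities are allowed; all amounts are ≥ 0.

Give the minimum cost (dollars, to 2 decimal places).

Set it up as a linear program. Let x1 = kg of sorghum, x2 = kg of soybean meal, x3 = kg of sunflower meal, x4 = kg of maize, x5 = kg of fish meal.
Minimise 0.18x1 + 0.37x2 + 0.27x3 + 0.19x4 + 1.34x5 s.t.:
  86x1 + 475x2 + 305x3 + 77x4 + 700x5 ≥ 1041   (crude protein)
  0.3x1 + 2.9x2 + 4.2x3 + 0.3x4 + 36.3x5 ≥ 62.8   (calcium)
  14x1 + 11.5x2 + 8.4x3 + 13.1x4 + 12.9x5 ≥ 26.8   (metabolisable energy)
  2.9x1 + 6x2 + 9.8x3 + 2.6x4 + 27.2x5 ≥ 35.1   (phosphorus)
  x1, x2, x3, x4, x5 ≥ 0.
At the optimum only sorghum, fish meal are positive (soybean meal, sunflower meal, maize = 0). There the calcium and metabolisable energy constraints are tight.
Optimal quantities: sorghum = 0.3226 kg, fish meal = 1.727 kg.
Cost = 0.18·0.3226 + 1.34·1.727 = 2.3722.

$2.37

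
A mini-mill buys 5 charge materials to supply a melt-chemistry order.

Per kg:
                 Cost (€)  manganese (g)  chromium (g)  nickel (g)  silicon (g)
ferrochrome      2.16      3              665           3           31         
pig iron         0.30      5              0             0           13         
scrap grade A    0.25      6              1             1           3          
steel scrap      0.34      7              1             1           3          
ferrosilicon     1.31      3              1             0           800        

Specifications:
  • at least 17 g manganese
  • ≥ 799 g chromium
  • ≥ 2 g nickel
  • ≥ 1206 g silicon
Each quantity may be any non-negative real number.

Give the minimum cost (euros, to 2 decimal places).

Treat it as an LP. Let x1 = kg of ferrochrome, x2 = kg of pig iron, x3 = kg of scrap grade A, x4 = kg of steel scrap, x5 = kg of ferrosilicon.
min 2.16x1 + 0.3x2 + 0.25x3 + 0.34x4 + 1.31x5 s.t.:
  3x1 + 5x2 + 6x3 + 7x4 + 3x5 ≥ 17   (manganese)
  665x1 + 1x3 + 1x4 + 1x5 ≥ 799   (chromium)
  3x1 + 1x3 + 1x4 ≥ 2   (nickel)
  31x1 + 13x2 + 3x3 + 3x4 + 800x5 ≥ 1206   (silicon)
  x1, x2, x3, x4, x5 ≥ 0.
At the optimum only ferrochrome, scrap grade A, ferrosilicon are positive (pig iron, steel scrap = 0). The manganese, chromium, silicon requirements are met with equality.
Optimal quantities: ferrochrome = 1.197 kg, scrap grade A = 1.507 kg, ferrosilicon = 1.455 kg.
Objective = 2.16·1.197 + 0.25·1.507 + 1.31·1.455 = 4.8683.

€4.87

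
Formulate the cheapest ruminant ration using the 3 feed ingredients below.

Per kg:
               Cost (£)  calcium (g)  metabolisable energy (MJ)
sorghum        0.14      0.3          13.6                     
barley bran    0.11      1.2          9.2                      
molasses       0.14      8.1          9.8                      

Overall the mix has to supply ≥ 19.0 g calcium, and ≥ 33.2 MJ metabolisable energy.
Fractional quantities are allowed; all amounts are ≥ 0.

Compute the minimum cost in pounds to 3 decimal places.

£0.432

Let x1 = kg of sorghum, x2 = kg of barley bran, x3 = kg of molasses.
min 0.14x1 + 0.11x2 + 0.14x3 with:
  0.3x1 + 1.2x2 + 8.1x3 ≥ 19   (calcium)
  13.6x1 + 9.2x2 + 9.8x3 ≥ 33.2   (metabolisable energy)
  x1, x2, x3 ≥ 0.
The optimal basis is {sorghum, molasses}; barley bran drops out. The calcium and metabolisable energy requirements are met with equality.
Solving gives x1 = 0.7715, x3 = 2.317.
Total cost: 0.14·0.7715 + 0.14·2.317 = 0.43239.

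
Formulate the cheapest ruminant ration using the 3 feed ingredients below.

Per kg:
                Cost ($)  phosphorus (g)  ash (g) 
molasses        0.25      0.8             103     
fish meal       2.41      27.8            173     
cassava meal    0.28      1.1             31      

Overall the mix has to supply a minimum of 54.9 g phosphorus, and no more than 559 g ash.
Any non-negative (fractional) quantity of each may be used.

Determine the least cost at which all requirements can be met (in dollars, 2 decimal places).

Let x1 = kg of molasses, x2 = kg of fish meal, x3 = kg of cassava meal.
min 0.25x1 + 2.41x2 + 0.28x3 with:
  0.8x1 + 27.8x2 + 1.1x3 ≥ 54.9   (phosphorus)
  103x1 + 173x2 + 31x3 ≤ 559   (ash)
  x1, x2, x3 ≥ 0.
At the optimum only fish meal is positive (molasses, cassava meal = 0). The phosphorus requirement is met with equality.
So fish meal = 1.975 kg.
Objective = 2.41·1.975 = 4.7598.

$4.76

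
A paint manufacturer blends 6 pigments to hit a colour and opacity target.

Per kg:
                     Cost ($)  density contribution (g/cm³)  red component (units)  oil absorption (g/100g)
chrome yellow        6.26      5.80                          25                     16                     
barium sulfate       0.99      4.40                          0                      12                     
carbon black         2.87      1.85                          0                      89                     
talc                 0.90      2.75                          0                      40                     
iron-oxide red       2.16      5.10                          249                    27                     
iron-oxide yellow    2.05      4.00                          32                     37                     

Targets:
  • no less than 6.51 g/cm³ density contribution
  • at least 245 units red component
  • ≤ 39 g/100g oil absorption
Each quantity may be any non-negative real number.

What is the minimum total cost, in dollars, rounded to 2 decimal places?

Let x1 = kg of chrome yellow, x2 = kg of barium sulfate, x3 = kg of carbon black, x4 = kg of talc, x5 = kg of iron-oxide red, x6 = kg of iron-oxide yellow.
min 6.26x1 + 0.99x2 + 2.87x3 + 0.9x4 + 2.16x5 + 2.05x6 subject to:
  5.8x1 + 4.4x2 + 1.85x3 + 2.75x4 + 5.1x5 + 4x6 ≥ 6.51   (density contribution)
  25x1 + 249x5 + 32x6 ≥ 245   (red component)
  16x1 + 12x2 + 89x3 + 40x4 + 27x5 + 37x6 ≤ 39   (oil absorption)
  x1, x2, x3, x4, x5, x6 ≥ 0.
At the optimum only barium sulfate, iron-oxide red are positive (chrome yellow, carbon black, talc, iron-oxide yellow = 0). The density contribution and red component requirements are met with equality.
Optimal quantities: barium sulfate = 0.3391 kg, iron-oxide red = 0.9839 kg.
Objective = 0.99·0.3391 + 2.16·0.9839 = 2.4609.

$2.46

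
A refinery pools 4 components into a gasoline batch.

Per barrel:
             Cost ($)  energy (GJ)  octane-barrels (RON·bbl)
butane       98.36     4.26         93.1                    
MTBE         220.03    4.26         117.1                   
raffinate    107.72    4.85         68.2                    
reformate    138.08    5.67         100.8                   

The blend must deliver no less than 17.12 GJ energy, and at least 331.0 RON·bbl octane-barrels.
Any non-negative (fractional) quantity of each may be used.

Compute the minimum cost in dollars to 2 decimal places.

Let x1 = barrels of butane, x2 = barrels of MTBE, x3 = barrels of raffinate, x4 = barrels of reformate.
Minimise 98.36x1 + 220.03x2 + 107.72x3 + 138.08x4 with:
  4.26x1 + 4.26x2 + 4.85x3 + 5.67x4 ≥ 17.12   (energy)
  93.1x1 + 117.1x2 + 68.2x3 + 100.8x4 ≥ 331   (octane-barrels)
  x1, x2, x3, x4 ≥ 0.
The optimal basis is {butane, raffinate}; MTBE, reformate drop out. The energy and octane-barrels requirements are met with equality.
Optimal quantities: butane = 2.719 barrels, raffinate = 1.1417 barrels.
Cost = 98.36·2.719 + 107.72·1.1417 = 390.4248.

$390.42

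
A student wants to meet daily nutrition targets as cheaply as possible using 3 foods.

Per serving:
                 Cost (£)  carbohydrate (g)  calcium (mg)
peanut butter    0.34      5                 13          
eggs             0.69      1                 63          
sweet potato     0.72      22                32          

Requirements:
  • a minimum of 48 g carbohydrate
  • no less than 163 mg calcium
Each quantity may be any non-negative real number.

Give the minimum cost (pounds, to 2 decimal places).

Treat it as an LP. Let x1 = servings of peanut butter, x2 = servings of eggs, x3 = servings of sweet potato.
Minimize 0.34x1 + 0.69x2 + 0.72x3 s.t.:
  5x1 + 1x2 + 22x3 ≥ 48   (carbohydrate)
  13x1 + 63x2 + 32x3 ≥ 163   (calcium)
  x1, x2, x3 ≥ 0.
At the optimum only eggs, sweet potato are positive (peanut butter = 0). Binding constraints: carbohydrate and calcium.
Solving gives x2 = 1.514, x3 = 2.113.
Hence cost = 0.69·1.514 + 0.72·2.113 = £2.5660.

£2.57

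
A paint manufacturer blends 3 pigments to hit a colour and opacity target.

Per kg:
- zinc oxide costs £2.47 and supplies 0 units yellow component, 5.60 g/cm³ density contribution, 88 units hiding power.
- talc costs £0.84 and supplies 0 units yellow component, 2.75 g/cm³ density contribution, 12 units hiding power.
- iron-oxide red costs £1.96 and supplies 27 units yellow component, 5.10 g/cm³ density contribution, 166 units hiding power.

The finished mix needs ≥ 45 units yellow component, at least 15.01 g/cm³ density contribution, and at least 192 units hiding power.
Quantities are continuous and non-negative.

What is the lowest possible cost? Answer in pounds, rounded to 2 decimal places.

£5.26

Let x1 = kg of zinc oxide, x2 = kg of talc, x3 = kg of iron-oxide red.
Minimise 2.47x1 + 0.84x2 + 1.96x3 s.t.:
  27x3 ≥ 45   (yellow component)
  5.6x1 + 2.75x2 + 5.1x3 ≥ 15.01   (density contribution)
  88x1 + 12x2 + 166x3 ≥ 192   (hiding power)
  x1, x2, x3 ≥ 0.
The cheapest feasible vertex uses only talc, iron-oxide red; zinc oxide is not used. The yellow component and density contribution requirements are met with equality.
So talc = 2.367 kg, iron-oxide red = 1.667 kg.
Cost = 0.84·2.367 + 1.96·1.667 = 5.2556.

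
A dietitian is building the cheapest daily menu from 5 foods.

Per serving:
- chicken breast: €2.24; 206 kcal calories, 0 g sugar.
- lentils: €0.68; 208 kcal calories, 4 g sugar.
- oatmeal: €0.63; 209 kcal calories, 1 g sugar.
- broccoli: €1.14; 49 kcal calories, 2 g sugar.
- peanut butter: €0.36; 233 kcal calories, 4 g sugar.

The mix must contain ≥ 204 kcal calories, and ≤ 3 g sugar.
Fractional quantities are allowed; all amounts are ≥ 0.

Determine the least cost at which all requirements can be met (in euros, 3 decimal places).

€0.375

Set it up as a linear program. Let x1 = servings of chicken breast, x2 = servings of lentils, x3 = servings of oatmeal, x4 = servings of broccoli, x5 = servings of peanut butter.
Minimize 2.24x1 + 0.68x2 + 0.63x3 + 1.14x4 + 0.36x5 with:
  206x1 + 208x2 + 209x3 + 49x4 + 233x5 ≥ 204   (calories)
  4x2 + 1x3 + 2x4 + 4x5 ≤ 3   (sugar)
  x1, x2, x3, x4, x5 ≥ 0.
At the optimum only oatmeal, peanut butter are positive (chicken breast, lentils, broccoli = 0). There the calories and sugar constraints are tight.
Optimal quantities: oatmeal = 0.194 servings, peanut butter = 0.7015 servings.
Objective = 0.63·0.194 + 0.36·0.7015 = 0.37476.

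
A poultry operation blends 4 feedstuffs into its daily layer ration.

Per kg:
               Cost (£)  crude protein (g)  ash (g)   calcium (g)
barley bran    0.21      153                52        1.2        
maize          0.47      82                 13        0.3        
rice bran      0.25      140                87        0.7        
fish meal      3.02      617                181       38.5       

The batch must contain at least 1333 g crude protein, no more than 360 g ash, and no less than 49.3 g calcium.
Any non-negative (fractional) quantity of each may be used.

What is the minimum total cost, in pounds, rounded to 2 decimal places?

Let x1 = kg of barley bran, x2 = kg of maize, x3 = kg of rice bran, x4 = kg of fish meal.
Minimise 0.21x1 + 0.47x2 + 0.25x3 + 3.02x4 s.t.:
  153x1 + 82x2 + 140x3 + 617x4 ≥ 1333   (crude protein)
  52x1 + 13x2 + 87x3 + 181x4 ≤ 360   (ash)
  1.2x1 + 0.3x2 + 0.7x3 + 38.5x4 ≥ 49.3   (calcium)
  x1, x2, x3, x4 ≥ 0.
The optimal basis is {barley bran, maize, fish meal}; rice bran drops out. The crude protein, ash, calcium requirements are met with equality.
That vertex is x1 = 1.778, x2 = 3.952, x4 = 1.194.
Total cost: 0.21·1.778 + 0.47·3.952 + 3.02·1.194 = 5.8367.

£5.84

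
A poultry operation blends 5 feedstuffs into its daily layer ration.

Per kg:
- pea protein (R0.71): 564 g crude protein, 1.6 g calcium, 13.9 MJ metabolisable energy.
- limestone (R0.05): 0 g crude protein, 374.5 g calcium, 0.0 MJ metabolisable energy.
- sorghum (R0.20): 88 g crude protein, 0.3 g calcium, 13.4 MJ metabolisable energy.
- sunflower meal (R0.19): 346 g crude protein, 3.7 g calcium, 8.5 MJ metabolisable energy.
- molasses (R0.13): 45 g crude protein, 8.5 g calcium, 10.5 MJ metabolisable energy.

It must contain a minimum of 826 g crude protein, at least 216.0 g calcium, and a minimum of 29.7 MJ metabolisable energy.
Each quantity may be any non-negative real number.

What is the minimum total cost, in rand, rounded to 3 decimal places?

Let x1 = kg of pea protein, x2 = kg of limestone, x3 = kg of sorghum, x4 = kg of sunflower meal, x5 = kg of molasses.
Minimize 0.71x1 + 0.05x2 + 0.2x3 + 0.19x4 + 0.13x5 with:
  564x1 + 88x3 + 346x4 + 45x5 ≥ 826   (crude protein)
  1.6x1 + 374.5x2 + 0.3x3 + 3.7x4 + 8.5x5 ≥ 216   (calcium)
  13.9x1 + 13.4x3 + 8.5x4 + 10.5x5 ≥ 29.7   (metabolisable energy)
  x1, x2, x3, x4, x5 ≥ 0.
The optimal basis is {limestone, sunflower meal, molasses}; pea protein, sorghum drop out. Binding constraints: crude protein, calcium, metabolisable energy.
That vertex is x2 = 0.5317, x4 = 2.257, x5 = 1.001.
Hence cost = 0.05·0.5317 + 0.19·2.257 + 0.13·1.001 = R0.58555.

R0.586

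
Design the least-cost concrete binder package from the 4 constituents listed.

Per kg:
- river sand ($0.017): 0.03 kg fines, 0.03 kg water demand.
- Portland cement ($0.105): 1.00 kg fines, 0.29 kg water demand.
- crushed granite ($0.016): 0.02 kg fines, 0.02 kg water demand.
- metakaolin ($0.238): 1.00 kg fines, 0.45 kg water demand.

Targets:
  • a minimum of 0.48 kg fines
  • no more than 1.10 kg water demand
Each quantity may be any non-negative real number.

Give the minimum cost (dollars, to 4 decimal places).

$0.0504

This is a linear program. Let x1 = kg of river sand, x2 = kg of Portland cement, x3 = kg of crushed granite, x4 = kg of metakaolin.
Minimize 0.017x1 + 0.105x2 + 0.016x3 + 0.238x4 subject to:
  0.03x1 + 1x2 + 0.02x3 + 1x4 ≥ 0.48   (fines)
  0.03x1 + 0.29x2 + 0.02x3 + 0.45x4 ≤ 1.1   (water demand)
  x1, x2, x3, x4 ≥ 0.
The minimum-cost mix takes nothing from river sand, crushed granite, metakaolin — only Portland cement. There the fines constraint is tight.
Optimal quantities: Portland cement = 0.48 kg.
Total cost: 0.105·0.48 = 0.050400.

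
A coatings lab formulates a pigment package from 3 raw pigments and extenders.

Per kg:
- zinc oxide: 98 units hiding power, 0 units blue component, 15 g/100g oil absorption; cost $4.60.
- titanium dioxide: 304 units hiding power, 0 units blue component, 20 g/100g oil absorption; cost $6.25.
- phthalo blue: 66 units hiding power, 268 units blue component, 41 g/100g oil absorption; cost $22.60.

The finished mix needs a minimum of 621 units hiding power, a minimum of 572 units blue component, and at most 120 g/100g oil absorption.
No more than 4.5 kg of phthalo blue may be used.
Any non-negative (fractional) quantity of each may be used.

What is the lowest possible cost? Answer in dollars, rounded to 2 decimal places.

Treat it as an LP. Let x1 = kg of zinc oxide, x2 = kg of titanium dioxide, x3 = kg of phthalo blue.
Minimize 4.6x1 + 6.25x2 + 22.6x3 s.t.:
  98x1 + 304x2 + 66x3 ≥ 621   (hiding power)
  268x3 ≥ 572   (blue component)
  15x1 + 20x2 + 41x3 ≤ 120   (oil absorption)
  x3 ≤ 4.5
  x1, x2, x3 ≥ 0.
At the optimum only titanium dioxide, phthalo blue are positive (zinc oxide = 0). Binding constraints: hiding power and blue component.
So titanium dioxide = 1.5794 kg, phthalo blue = 2.1343 kg.
Cost = 6.25·1.5794 + 22.6·2.1343 = 58.1064.

$58.11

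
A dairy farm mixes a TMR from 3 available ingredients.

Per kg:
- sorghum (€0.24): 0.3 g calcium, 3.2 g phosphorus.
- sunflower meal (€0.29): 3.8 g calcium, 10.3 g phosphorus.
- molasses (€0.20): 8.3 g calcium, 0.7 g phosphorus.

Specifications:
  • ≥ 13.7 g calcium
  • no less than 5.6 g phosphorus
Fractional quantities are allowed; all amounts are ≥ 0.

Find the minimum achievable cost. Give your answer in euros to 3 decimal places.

€0.418

Treat it as an LP. Let x1 = kg of sorghum, x2 = kg of sunflower meal, x3 = kg of molasses.
min 0.24x1 + 0.29x2 + 0.2x3 s.t.:
  0.3x1 + 3.8x2 + 8.3x3 ≥ 13.7   (calcium)
  3.2x1 + 10.3x2 + 0.7x3 ≥ 5.6   (phosphorus)
  x1, x2, x3 ≥ 0.
At the optimum only sunflower meal, molasses are positive (sorghum = 0). The calcium and phosphorus requirements are met with equality.
So sunflower meal = 0.44537 kg, molasses = 1.4467 kg.
Total cost: 0.29·0.44537 + 0.2·1.4467 = 0.418497.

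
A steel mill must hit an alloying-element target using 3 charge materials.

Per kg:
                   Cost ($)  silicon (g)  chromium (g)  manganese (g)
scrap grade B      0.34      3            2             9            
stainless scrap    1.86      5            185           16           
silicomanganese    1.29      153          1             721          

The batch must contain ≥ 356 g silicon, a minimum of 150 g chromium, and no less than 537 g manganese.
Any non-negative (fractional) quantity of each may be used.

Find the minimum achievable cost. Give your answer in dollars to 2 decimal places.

$4.45

Let x1 = kg of scrap grade B, x2 = kg of stainless scrap, x3 = kg of silicomanganese.
min 0.34x1 + 1.86x2 + 1.29x3 with:
  3x1 + 5x2 + 153x3 ≥ 356   (silicon)
  2x1 + 185x2 + 1x3 ≥ 150   (chromium)
  9x1 + 16x2 + 721x3 ≥ 537   (manganese)
  x1, x2, x3 ≥ 0.
At the optimum only stainless scrap, silicomanganese are positive (scrap grade B = 0). The silicon and chromium requirements are met with equality.
Optimal quantities: stainless scrap = 0.7984 kg, silicomanganese = 2.301 kg.
Objective = 1.86·0.7984 + 1.29·2.301 = 4.4533.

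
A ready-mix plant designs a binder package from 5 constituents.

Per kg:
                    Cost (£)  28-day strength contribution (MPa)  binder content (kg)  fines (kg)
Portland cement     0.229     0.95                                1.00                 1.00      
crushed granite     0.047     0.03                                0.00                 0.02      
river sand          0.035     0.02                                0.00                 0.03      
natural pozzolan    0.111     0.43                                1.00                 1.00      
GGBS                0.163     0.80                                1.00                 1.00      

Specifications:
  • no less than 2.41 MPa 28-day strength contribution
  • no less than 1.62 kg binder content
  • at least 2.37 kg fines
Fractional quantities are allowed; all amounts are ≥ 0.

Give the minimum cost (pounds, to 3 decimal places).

£0.491

This is a linear program. Let x1 = kg of Portland cement, x2 = kg of crushed granite, x3 = kg of river sand, x4 = kg of natural pozzolan, x5 = kg of GGBS.
min 0.229x1 + 0.047x2 + 0.035x3 + 0.111x4 + 0.163x5 s.t.:
  0.95x1 + 0.03x2 + 0.02x3 + 0.43x4 + 0.8x5 ≥ 2.41   (28-day strength contribution)
  1x1 + 1x4 + 1x5 ≥ 1.62   (binder content)
  1x1 + 0.02x2 + 0.03x3 + 1x4 + 1x5 ≥ 2.37   (fines)
  x1, x2, x3, x4, x5 ≥ 0.
The minimum-cost mix takes nothing from Portland cement, crushed granite, river sand, natural pozzolan — only GGBS. Binding constraint: 28-day strength contribution.
So GGBS = 3.013 kg.
Cost = 0.163·3.013 = 0.49112.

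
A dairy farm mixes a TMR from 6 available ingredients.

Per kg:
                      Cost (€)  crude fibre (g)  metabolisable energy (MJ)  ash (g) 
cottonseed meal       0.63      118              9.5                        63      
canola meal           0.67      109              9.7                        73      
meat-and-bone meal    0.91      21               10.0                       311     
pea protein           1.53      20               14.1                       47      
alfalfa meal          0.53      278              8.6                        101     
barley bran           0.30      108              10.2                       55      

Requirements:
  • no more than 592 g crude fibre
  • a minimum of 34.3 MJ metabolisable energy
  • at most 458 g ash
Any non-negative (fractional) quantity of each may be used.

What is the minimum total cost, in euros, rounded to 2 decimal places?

Let x1 = kg of cottonseed meal, x2 = kg of canola meal, x3 = kg of meat-and-bone meal, x4 = kg of pea protein, x5 = kg of alfalfa meal, x6 = kg of barley bran.
Minimise 0.63x1 + 0.67x2 + 0.91x3 + 1.53x4 + 0.53x5 + 0.3x6 with:
  118x1 + 109x2 + 21x3 + 20x4 + 278x5 + 108x6 ≤ 592   (crude fibre)
  9.5x1 + 9.7x2 + 10x3 + 14.1x4 + 8.6x5 + 10.2x6 ≥ 34.3   (metabolisable energy)
  63x1 + 73x2 + 311x3 + 47x4 + 101x5 + 55x6 ≤ 458   (ash)
  x1, x2, x3, x4, x5, x6 ≥ 0.
The cheapest feasible vertex uses only barley bran; cottonseed meal, canola meal, meat-and-bone meal, pea protein, alfalfa meal are not used. There the metabolisable energy constraint is tight.
Optimal quantities: barley bran = 3.363 kg.
Total cost: 0.3·3.363 = 1.0089.

€1.01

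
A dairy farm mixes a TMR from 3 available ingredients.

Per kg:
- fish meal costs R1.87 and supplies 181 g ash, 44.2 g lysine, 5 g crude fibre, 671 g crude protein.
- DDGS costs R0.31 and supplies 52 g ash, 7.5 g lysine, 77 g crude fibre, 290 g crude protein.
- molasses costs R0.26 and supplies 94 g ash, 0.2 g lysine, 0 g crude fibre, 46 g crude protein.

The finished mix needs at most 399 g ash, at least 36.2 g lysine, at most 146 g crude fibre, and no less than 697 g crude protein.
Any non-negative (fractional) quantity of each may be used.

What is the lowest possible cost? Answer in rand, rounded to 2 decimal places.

R1.52

Let x1 = kg of fish meal, x2 = kg of DDGS, x3 = kg of molasses.
min 1.87x1 + 0.31x2 + 0.26x3 s.t.:
  181x1 + 52x2 + 94x3 ≤ 399   (ash)
  44.2x1 + 7.5x2 + 0.2x3 ≥ 36.2   (lysine)
  5x1 + 77x2 ≤ 146   (crude fibre)
  671x1 + 290x2 + 46x3 ≥ 697   (crude protein)
  x1, x2, x3 ≥ 0.
The optimal basis is {fish meal, DDGS}; molasses drops out. Binding constraints: lysine and crude fibre.
So fish meal = 0.5028 kg, DDGS = 1.863 kg.
Hence cost = 1.87·0.5028 + 0.31·1.863 = R1.5178.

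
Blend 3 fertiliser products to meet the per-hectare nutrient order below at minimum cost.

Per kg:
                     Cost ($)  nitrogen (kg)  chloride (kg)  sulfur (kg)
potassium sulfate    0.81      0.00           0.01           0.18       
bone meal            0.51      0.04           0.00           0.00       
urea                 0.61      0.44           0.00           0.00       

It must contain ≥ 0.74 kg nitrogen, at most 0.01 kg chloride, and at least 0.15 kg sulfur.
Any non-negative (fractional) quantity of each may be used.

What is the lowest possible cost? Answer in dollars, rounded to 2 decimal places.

This is a linear program. Let x1 = kg of potassium sulfate, x2 = kg of bone meal, x3 = kg of urea.
min 0.81x1 + 0.51x2 + 0.61x3 with:
  0.04x2 + 0.44x3 ≥ 0.74   (nitrogen)
  0.01x1 ≤ 0.01   (chloride)
  0.18x1 ≥ 0.15   (sulfur)
  x1, x2, x3 ≥ 0.
The cheapest feasible vertex uses only potassium sulfate, urea; bone meal is not used. The nitrogen and sulfur requirements are met with equality.
Solving gives x1 = 0.8333, x3 = 1.682.
Hence cost = 0.81·0.8333 + 0.61·1.682 = $1.7010.

$1.70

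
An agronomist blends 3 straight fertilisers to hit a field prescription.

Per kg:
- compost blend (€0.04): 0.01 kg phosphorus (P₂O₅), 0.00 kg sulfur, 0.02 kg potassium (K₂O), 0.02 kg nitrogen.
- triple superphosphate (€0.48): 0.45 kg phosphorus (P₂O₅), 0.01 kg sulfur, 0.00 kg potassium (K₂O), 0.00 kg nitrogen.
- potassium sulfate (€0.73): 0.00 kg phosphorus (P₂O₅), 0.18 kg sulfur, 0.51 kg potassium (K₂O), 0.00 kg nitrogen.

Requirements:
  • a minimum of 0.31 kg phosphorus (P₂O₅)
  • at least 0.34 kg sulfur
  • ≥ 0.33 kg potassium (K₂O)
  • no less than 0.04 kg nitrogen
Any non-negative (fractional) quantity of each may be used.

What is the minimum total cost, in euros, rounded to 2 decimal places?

Let x1 = kg of compost blend, x2 = kg of triple superphosphate, x3 = kg of potassium sulfate.
Minimise 0.04x1 + 0.48x2 + 0.73x3 s.t.:
  0.01x1 + 0.45x2 ≥ 0.31   (phosphorus (P₂O₅))
  0.01x2 + 0.18x3 ≥ 0.34   (sulfur)
  0.02x1 + 0.51x3 ≥ 0.33   (potassium (K₂O))
  0.02x1 ≥ 0.04   (nitrogen)
  x1, x2, x3 ≥ 0.
All 3 inputs are positive at the optimum. There the phosphorus (P₂O₅), sulfur, nitrogen constraints are tight.
That vertex is x1 = 2, x2 = 0.6444, x3 = 1.853.
Total cost: 0.04·2 + 0.48·0.6444 + 0.73·1.853 = 1.7420.

€1.74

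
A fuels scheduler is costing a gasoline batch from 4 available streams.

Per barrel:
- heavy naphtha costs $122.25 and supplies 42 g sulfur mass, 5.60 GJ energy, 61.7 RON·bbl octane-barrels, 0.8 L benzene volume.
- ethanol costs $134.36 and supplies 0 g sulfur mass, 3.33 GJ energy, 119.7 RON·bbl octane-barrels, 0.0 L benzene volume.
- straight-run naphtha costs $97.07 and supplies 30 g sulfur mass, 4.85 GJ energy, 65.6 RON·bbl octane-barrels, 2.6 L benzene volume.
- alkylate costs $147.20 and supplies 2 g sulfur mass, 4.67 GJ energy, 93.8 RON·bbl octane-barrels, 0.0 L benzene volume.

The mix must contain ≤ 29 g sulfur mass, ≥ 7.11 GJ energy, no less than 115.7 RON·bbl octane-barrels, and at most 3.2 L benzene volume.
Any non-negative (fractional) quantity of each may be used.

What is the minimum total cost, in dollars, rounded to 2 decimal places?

Set it up as a linear program. Let x1 = barrels of heavy naphtha, x2 = barrels of ethanol, x3 = barrels of straight-run naphtha, x4 = barrels of alkylate.
min 122.25x1 + 134.36x2 + 97.07x3 + 147.2x4 s.t.:
  42x1 + 30x3 + 2x4 ≤ 29   (sulfur mass)
  5.6x1 + 3.33x2 + 4.85x3 + 4.67x4 ≥ 7.11   (energy)
  61.7x1 + 119.7x2 + 65.6x3 + 93.8x4 ≥ 115.7   (octane-barrels)
  0.8x1 + 2.6x3 ≤ 3.2   (benzene volume)
  x1, x2, x3, x4 ≥ 0.
The optimal basis is {ethanol, straight-run naphtha, alkylate}; heavy naphtha drops out. There the sulfur mass, energy, octane-barrels constraints are tight.
So ethanol = 0.048139 barrels, straight-run naphtha = 0.93198 barrels, alkylate = 0.52025 barrels.
Hence cost = 134.36·0.048139 + 97.07·0.93198 + 147.2·0.52025 = $173.5161.

$173.52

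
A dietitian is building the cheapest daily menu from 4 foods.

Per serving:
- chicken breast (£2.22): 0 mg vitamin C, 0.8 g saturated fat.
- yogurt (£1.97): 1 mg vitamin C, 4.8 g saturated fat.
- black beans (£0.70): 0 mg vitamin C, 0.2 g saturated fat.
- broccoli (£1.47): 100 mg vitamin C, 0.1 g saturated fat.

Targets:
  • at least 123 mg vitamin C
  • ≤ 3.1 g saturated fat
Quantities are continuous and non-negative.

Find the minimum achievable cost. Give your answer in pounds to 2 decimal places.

Let x1 = servings of chicken breast, x2 = servings of yogurt, x3 = servings of black beans, x4 = servings of broccoli.
Minimise 2.22x1 + 1.97x2 + 0.7x3 + 1.47x4 s.t.:
  1x2 + 100x4 ≥ 123   (vitamin C)
  0.8x1 + 4.8x2 + 0.2x3 + 0.1x4 ≤ 3.1   (saturated fat)
  x1, x2, x3, x4 ≥ 0.
The optimal basis is {broccoli}; chicken breast, yogurt, black beans drop out. There the vitamin C constraint is tight.
So broccoli = 1.23 servings.
Cost = 1.47·1.23 = 1.8081.

£1.81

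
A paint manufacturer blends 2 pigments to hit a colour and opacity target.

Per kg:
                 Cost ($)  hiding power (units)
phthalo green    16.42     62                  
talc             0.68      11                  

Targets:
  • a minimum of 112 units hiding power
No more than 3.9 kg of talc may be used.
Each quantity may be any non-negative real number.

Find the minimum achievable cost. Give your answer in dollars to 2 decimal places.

Let x1 = kg of phthalo green, x2 = kg of talc.
Minimize 16.42x1 + 0.68x2 subject to:
  62x1 + 11x2 ≥ 112   (hiding power)
  x2 ≤ 3.9
  x1, x2 ≥ 0.
Both inputs are positive at the optimum. There the hiding power and the talc cap constraints are tight.
Solving gives x1 = 1.1145, x2 = 3.9.
Total cost: 16.42·1.1145 + 0.68·3.9 = 20.9521.

$20.95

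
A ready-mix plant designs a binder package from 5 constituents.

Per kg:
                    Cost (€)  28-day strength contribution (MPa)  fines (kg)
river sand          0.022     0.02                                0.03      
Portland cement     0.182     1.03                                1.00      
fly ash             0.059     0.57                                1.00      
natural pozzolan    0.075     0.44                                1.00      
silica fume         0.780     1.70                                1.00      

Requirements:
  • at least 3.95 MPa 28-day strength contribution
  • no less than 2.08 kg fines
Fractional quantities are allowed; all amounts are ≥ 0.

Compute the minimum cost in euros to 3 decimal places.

€0.409

Treat it as an LP. Let x1 = kg of river sand, x2 = kg of Portland cement, x3 = kg of fly ash, x4 = kg of natural pozzolan, x5 = kg of silica fume.
Minimize 0.022x1 + 0.182x2 + 0.059x3 + 0.075x4 + 0.78x5 with:
  0.02x1 + 1.03x2 + 0.57x3 + 0.44x4 + 1.7x5 ≥ 3.95   (28-day strength contribution)
  0.03x1 + 1x2 + 1x3 + 1x4 + 1x5 ≥ 2.08   (fines)
  x1, x2, x3, x4, x5 ≥ 0.
The cheapest feasible vertex uses only fly ash; river sand, Portland cement, natural pozzolan, silica fume are not used. There the 28-day strength contribution constraint is tight.
Optimal quantities: fly ash = 6.93 kg.
Objective = 0.059·6.93 = 0.40887.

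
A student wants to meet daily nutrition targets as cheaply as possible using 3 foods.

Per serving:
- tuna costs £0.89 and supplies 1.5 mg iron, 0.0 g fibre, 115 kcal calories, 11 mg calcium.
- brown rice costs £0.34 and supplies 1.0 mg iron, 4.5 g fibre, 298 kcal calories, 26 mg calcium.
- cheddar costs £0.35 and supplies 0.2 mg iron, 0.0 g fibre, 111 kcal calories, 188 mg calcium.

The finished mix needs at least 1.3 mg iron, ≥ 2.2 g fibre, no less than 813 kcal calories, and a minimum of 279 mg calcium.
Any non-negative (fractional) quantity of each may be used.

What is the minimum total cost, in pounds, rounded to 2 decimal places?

Let x1 = servings of tuna, x2 = servings of brown rice, x3 = servings of cheddar.
Minimize 0.89x1 + 0.34x2 + 0.35x3 subject to:
  1.5x1 + 1x2 + 0.2x3 ≥ 1.3   (iron)
  4.5x2 ≥ 2.2   (fibre)
  115x1 + 298x2 + 111x3 ≥ 813   (calories)
  11x1 + 26x2 + 188x3 ≥ 279   (calcium)
  x1, x2, x3 ≥ 0.
The optimal basis is {brown rice, cheddar}; tuna drops out. Binding constraints: calories and calcium.
So brown rice = 2.294 servings, cheddar = 1.167 servings.
Total cost: 0.34·2.294 + 0.35·1.167 = 1.1884.

£1.19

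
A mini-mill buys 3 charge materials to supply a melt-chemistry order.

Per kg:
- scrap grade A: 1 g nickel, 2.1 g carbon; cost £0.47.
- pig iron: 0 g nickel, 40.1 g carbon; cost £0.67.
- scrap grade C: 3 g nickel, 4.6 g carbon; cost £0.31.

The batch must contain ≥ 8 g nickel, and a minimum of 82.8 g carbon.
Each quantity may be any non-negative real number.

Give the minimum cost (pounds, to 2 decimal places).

This is a linear program. Let x1 = kg of scrap grade A, x2 = kg of pig iron, x3 = kg of scrap grade C.
Minimize 0.47x1 + 0.67x2 + 0.31x3 with:
  1x1 + 3x3 ≥ 8   (nickel)
  2.1x1 + 40.1x2 + 4.6x3 ≥ 82.8   (carbon)
  x1, x2, x3 ≥ 0.
At the optimum only pig iron, scrap grade C are positive (scrap grade A = 0). There the nickel and carbon constraints are tight.
Optimal quantities: pig iron = 1.759 kg, scrap grade C = 2.667 kg.
Cost = 0.67·1.759 + 0.31·2.667 = 2.0053.

£2.01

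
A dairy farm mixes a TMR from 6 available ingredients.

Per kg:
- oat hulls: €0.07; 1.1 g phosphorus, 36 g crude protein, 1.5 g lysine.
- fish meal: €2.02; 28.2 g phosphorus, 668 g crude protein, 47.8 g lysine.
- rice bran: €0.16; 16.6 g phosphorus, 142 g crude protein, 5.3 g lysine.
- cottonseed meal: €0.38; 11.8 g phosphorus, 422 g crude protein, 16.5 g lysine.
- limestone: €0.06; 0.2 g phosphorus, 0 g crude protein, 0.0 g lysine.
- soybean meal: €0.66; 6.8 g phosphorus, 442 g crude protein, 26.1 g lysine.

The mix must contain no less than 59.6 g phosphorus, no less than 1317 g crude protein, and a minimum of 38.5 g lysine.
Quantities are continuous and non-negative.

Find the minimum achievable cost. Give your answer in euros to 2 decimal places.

€1.24

Treat it as an LP. Let x1 = kg of oat hulls, x2 = kg of fish meal, x3 = kg of rice bran, x4 = kg of cottonseed meal, x5 = kg of limestone, x6 = kg of soybean meal.
Minimise 0.07x1 + 2.02x2 + 0.16x3 + 0.38x4 + 0.06x5 + 0.66x6 subject to:
  1.1x1 + 28.2x2 + 16.6x3 + 11.8x4 + 0.2x5 + 6.8x6 ≥ 59.6   (phosphorus)
  36x1 + 668x2 + 142x3 + 422x4 + 442x6 ≥ 1317   (crude protein)
  1.5x1 + 47.8x2 + 5.3x3 + 16.5x4 + 26.1x6 ≥ 38.5   (lysine)
  x1, x2, x3, x4, x5, x6 ≥ 0.
At the optimum only rice bran, cottonseed meal are positive (oat hulls, fish meal, limestone, soybean meal = 0). There the phosphorus and crude protein constraints are tight.
That vertex is x3 = 1.803, x4 = 2.514.
Hence cost = 0.16·1.803 + 0.38·2.514 = €1.2438.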